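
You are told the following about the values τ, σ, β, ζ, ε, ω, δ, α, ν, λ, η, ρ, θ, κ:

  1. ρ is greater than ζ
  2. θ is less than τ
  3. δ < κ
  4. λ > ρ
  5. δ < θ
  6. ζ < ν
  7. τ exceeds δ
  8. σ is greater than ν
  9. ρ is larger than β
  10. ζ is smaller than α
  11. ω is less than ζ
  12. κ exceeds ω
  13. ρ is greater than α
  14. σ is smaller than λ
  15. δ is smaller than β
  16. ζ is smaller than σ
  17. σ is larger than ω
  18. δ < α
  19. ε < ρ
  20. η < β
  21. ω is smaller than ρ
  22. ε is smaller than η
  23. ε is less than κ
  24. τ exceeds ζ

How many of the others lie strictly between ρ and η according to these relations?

1

Chaining upward from η reaches: β, λ.
Chaining downward from ρ reaches: ω, ζ, ε, δ, α, β.
Strictly between η and ρ are those in both lists: β — 1 element.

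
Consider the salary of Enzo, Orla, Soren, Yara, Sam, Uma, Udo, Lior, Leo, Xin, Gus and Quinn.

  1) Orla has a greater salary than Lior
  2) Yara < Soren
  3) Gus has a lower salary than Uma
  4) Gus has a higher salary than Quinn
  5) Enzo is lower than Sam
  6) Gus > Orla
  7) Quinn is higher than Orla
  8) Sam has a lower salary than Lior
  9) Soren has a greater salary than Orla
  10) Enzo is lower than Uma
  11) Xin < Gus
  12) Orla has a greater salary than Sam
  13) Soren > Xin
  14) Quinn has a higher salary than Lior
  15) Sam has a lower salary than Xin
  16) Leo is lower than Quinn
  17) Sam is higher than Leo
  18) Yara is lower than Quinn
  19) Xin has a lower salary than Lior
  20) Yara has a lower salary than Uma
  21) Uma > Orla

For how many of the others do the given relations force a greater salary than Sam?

7

Directly above Sam: Xin, Lior, Orla.
One step further: Quinn, Gus, Soren, Uma (7 so far).
Nothing else is reachable above Sam; 7 in all.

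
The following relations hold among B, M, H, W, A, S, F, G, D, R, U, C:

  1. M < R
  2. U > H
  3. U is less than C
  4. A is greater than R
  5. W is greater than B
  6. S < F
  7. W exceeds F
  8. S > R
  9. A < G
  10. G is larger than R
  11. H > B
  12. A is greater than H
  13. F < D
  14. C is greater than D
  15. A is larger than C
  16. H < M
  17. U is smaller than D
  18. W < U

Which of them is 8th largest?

Chaining the given pairs: B < H < M < R < S < F < W < U < D < C < A < G.
The 8th largest is S.

S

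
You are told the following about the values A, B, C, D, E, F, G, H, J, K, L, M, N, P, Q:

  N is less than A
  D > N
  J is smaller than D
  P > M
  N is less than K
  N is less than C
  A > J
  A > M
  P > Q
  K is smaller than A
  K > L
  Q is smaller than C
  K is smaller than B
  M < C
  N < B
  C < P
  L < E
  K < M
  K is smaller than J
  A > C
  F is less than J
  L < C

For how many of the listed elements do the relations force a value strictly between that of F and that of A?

Chaining upward from F reaches: J, D.
Chaining downward from A reaches: Q, N, L, K, M, J, C.
Strictly between F and A are those in both lists: J — 1 element.

1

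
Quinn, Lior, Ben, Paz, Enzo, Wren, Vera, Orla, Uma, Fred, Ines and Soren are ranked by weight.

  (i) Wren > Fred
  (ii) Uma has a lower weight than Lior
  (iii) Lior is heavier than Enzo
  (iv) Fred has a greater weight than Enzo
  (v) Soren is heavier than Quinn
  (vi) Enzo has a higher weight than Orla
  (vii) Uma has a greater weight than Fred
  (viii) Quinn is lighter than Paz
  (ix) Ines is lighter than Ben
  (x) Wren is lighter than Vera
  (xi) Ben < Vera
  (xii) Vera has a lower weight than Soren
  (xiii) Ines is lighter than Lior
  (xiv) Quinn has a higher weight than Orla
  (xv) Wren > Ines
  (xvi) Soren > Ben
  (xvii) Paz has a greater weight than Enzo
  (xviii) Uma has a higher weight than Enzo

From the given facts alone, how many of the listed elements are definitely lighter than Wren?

4

From Wren the given relations immediately reach Ines, Fred.
From those, Enzo — 3 in total.
From those, Orla — 4 in total.
No other element is forced below Wren by the given relations, so the count is 4.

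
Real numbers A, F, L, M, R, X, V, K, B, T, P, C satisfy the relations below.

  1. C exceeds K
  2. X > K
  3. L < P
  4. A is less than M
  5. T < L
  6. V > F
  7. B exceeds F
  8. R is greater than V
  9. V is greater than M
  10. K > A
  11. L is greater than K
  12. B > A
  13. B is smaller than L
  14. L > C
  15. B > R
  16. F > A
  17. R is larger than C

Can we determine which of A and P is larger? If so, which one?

A < K and K < C give A < C.
Then C < R extends the chain to R.
Then R < B extends the chain to B.
Then B < L extends the chain to L.
With L < P: A < K < C < R < B < L < P.
So P is larger.

P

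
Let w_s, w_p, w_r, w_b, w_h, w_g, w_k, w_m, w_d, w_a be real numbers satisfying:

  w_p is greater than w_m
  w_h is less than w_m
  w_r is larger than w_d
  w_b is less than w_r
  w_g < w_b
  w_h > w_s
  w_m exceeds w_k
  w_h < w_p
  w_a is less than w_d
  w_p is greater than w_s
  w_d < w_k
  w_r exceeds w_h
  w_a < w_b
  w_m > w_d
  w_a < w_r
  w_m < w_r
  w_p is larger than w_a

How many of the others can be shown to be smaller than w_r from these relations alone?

8

Directly below w_r: w_a, w_d, w_b, w_h, w_m.
One step further: w_g, w_s, w_k (8 so far).
Nothing else is reachable below w_r; 8 in all.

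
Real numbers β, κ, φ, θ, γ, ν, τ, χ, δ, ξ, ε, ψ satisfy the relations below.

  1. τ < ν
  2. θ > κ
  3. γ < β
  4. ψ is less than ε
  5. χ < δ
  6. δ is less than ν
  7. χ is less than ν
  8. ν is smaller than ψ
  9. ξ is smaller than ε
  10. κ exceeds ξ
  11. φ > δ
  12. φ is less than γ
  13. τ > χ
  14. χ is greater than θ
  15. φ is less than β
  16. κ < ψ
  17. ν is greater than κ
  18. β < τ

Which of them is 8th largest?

The consecutive relations fix a unique order: ξ < κ < θ < χ < δ < φ < γ < β < τ < ν < ψ < ε.
Counting 8 from the largest end gives δ.

δ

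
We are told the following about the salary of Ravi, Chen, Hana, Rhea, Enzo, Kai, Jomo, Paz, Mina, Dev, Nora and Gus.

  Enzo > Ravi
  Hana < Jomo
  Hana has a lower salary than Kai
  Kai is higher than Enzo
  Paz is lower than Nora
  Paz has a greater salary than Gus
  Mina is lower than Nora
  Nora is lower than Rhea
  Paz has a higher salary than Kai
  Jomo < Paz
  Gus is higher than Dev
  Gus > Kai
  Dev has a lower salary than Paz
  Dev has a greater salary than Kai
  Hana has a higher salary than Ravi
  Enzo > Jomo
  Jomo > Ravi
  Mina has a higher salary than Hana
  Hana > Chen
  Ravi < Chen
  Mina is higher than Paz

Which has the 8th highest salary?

Enzo

Chaining the given pairs: Ravi < Chen < Hana < Jomo < Enzo < Kai < Dev < Gus < Paz < Mina < Nora < Rhea.
Counting 8 from the largest end gives Enzo.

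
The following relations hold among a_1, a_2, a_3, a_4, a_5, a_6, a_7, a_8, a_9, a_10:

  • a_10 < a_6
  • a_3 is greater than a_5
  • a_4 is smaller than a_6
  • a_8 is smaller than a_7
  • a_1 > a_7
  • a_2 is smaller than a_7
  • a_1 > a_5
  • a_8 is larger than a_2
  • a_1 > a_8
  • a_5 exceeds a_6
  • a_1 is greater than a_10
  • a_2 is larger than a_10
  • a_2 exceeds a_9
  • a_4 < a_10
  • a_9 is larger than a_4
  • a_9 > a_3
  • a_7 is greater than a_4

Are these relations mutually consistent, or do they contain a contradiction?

consistent

Every relation is compatible with a_4 < a_10 < a_6 < a_5 < a_3 < a_9 < a_2 < a_8 < a_7 < a_1; the set is consistent.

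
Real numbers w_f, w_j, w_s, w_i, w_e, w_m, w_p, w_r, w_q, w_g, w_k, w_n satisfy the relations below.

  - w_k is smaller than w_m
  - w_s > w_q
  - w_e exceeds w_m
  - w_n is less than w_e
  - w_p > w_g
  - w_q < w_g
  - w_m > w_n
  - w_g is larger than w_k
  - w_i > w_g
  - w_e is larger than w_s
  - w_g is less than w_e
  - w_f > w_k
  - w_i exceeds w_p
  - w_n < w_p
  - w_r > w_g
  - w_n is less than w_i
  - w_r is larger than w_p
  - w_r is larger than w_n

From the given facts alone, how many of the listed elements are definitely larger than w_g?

The elements the relations force above w_g are w_p, w_r, w_e, w_i — no chain reaches any other.
That is 4.

4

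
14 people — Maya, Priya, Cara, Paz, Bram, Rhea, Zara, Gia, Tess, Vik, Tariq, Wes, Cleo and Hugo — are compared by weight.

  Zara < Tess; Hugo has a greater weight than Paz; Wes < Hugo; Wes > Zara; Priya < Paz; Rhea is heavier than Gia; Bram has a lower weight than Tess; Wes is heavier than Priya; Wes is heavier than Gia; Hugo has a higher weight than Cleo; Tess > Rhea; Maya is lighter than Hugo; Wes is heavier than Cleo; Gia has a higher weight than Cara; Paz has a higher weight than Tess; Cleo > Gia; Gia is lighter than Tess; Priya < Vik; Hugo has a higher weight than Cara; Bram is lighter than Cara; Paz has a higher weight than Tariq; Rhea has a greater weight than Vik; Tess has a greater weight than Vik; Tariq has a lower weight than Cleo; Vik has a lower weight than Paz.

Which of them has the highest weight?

Hugo

Chaining downward from Hugo: directly below it, Cara, Cleo, Wes, Paz, Maya; then Zara, Priya, Bram, Vik, Gia, Tariq, Tess; then Rhea.
That covers every other element, and nothing is given above Hugo, so Hugo is the highest weight.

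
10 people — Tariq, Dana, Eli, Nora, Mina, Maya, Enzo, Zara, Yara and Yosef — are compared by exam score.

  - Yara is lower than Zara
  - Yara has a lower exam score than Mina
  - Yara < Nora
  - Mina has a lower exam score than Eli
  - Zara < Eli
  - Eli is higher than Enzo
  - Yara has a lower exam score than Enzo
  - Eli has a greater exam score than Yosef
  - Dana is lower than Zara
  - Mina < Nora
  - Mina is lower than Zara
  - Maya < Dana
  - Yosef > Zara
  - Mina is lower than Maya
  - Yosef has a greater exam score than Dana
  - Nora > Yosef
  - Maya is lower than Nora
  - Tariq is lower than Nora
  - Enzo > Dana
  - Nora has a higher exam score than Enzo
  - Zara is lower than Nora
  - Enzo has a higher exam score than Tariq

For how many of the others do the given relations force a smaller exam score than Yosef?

5

The elements the relations force below Yosef are Yara, Mina, Maya, Dana, Zara — no chain reaches any other.
That is 5.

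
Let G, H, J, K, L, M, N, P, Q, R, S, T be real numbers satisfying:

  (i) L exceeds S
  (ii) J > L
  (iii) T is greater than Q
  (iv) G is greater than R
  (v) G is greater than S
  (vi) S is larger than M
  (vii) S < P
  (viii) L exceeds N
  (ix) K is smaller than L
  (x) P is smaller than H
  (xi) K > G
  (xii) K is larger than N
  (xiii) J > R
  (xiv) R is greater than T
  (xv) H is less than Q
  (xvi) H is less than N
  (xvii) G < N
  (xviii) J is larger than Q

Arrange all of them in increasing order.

Nothing is placed below M, so it is least; from there M < S; S < P; P < H; H < Q; Q < T; T < R; R < G; G < N; N < K; K < L; L < J, each given directly.

M < S < P < H < Q < T < R < G < N < K < L < J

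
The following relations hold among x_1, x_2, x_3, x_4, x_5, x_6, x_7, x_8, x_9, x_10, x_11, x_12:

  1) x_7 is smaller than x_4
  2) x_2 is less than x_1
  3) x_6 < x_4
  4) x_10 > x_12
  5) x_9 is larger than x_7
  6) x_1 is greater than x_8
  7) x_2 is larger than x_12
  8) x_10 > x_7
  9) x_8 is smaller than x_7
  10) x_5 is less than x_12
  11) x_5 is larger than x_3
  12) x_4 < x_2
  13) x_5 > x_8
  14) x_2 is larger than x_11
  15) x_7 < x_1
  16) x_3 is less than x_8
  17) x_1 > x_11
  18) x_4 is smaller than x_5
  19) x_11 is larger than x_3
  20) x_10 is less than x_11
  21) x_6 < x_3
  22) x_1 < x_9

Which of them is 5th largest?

x_10

Chaining the given pairs: x_6 < x_3 < x_8 < x_7 < x_4 < x_5 < x_12 < x_10 < x_11 < x_2 < x_1 < x_9.
The 5th largest is x_10.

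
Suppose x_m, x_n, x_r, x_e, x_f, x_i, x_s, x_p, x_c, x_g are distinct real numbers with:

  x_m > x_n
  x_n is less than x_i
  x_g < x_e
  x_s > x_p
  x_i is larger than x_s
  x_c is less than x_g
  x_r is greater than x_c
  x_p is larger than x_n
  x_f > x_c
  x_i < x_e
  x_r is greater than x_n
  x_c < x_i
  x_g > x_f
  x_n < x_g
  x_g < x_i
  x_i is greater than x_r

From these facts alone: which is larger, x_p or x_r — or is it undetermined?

Following every chain through x_p: above x_p we get x_s, x_i, x_e; below x_p we get x_n.
x_r is not reached, and no chain runs the other way from x_r to x_p.
So the given relations leave the order of x_p and x_r undetermined.

undetermined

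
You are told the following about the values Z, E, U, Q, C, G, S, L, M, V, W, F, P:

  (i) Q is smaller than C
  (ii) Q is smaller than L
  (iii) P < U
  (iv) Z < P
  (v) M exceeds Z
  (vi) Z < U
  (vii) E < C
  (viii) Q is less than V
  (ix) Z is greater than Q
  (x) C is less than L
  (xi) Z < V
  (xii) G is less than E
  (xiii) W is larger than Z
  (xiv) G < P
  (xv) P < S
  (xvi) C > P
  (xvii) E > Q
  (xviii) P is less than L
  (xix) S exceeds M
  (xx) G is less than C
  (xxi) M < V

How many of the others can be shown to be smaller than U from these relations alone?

4

The elements the relations force below U are G, Q, Z, P — no chain reaches any other.
That is 4.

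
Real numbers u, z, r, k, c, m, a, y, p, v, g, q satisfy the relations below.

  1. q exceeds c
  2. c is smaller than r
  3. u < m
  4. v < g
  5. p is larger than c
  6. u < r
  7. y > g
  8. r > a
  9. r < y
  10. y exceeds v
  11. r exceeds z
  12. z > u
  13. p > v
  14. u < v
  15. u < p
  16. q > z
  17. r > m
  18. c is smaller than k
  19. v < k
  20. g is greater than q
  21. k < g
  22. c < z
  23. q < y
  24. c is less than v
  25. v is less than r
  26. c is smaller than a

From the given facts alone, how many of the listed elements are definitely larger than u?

9

Directly above u: z, m, v, p, r.
One step further: q, k, g, y (9 so far).
Nothing else is reachable above u; 9 in all.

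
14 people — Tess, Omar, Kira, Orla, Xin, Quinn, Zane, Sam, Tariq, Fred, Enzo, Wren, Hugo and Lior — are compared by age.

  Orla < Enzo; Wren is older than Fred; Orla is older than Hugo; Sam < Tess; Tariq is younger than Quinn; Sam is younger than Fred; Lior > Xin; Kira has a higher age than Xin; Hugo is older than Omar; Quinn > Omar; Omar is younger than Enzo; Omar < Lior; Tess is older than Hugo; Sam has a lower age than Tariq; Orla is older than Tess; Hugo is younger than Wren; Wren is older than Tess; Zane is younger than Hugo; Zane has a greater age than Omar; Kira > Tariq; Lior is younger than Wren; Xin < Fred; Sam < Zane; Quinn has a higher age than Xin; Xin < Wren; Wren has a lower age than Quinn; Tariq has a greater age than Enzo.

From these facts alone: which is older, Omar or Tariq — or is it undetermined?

Tariq

Omar < Zane and Zane < Hugo give Omar < Hugo.
With Hugo < Tess: Omar < Zane < Hugo < Tess.
With Tess < Orla: Omar < Zane < Hugo < Tess < Orla.
Then Orla < Enzo extends the chain to Enzo.
Then Enzo < Tariq extends the chain to Tariq.
So Tariq is older.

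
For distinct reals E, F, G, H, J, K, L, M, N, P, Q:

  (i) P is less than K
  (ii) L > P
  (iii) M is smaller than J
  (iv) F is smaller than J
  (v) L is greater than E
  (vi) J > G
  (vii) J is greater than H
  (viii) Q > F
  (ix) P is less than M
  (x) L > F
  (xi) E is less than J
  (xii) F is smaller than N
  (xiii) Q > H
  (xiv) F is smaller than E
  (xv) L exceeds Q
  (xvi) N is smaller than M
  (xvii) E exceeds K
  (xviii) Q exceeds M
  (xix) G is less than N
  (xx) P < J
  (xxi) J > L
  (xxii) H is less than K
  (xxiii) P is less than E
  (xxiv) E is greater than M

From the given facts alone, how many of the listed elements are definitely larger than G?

Directly above G: N, J.
One step further: M (3 so far).
One step further: Q, E (5 so far).
One step further: L (6 so far).
No other element is forced above G by the given relations, so the count is 6.

6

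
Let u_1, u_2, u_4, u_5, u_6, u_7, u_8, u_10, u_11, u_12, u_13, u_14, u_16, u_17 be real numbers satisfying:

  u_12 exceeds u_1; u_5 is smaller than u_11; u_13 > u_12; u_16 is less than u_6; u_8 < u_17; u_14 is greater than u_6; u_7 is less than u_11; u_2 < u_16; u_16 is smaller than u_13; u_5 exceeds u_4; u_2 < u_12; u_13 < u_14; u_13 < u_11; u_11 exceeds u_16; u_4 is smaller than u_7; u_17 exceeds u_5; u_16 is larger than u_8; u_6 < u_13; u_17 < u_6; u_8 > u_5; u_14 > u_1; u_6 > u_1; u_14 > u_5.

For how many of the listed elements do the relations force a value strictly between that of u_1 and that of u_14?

Chaining upward from u_1 reaches: u_6, u_12, u_13, u_11.
Chaining downward from u_14 reaches: u_4, u_5, u_8, u_17, u_2, u_16, u_6, u_12, u_13.
Strictly between u_1 and u_14 are those in both lists: u_6, u_12, u_13 — 3 elements.

3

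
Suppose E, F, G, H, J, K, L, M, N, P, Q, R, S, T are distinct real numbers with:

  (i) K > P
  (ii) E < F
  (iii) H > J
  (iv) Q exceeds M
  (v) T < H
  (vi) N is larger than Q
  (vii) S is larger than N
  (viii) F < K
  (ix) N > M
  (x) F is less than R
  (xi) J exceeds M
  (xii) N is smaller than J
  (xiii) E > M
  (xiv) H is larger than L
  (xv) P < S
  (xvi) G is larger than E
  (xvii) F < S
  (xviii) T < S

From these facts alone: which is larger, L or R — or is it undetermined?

undetermined

Following every chain through L: above L we get H.
R is not reached, and no chain runs the other way from R to L.
So the given relations leave the order of L and R undetermined.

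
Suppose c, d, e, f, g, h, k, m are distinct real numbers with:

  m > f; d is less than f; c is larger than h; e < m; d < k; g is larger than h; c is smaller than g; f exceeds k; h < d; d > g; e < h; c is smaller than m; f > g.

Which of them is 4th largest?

Piecing the relations together gives one ordering: e < h < c < g < d < k < f < m.
Counting 4 from the largest end gives d.

d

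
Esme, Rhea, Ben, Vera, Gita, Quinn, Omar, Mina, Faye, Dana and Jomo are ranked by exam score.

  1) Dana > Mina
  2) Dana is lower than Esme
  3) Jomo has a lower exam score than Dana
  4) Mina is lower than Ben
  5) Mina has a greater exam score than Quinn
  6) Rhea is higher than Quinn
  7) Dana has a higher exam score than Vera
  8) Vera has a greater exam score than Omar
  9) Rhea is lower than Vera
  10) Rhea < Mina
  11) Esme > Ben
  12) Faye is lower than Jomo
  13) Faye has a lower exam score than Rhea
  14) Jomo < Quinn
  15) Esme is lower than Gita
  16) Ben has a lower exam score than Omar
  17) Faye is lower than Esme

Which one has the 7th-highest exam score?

Chaining the given pairs: Faye < Jomo < Quinn < Rhea < Mina < Ben < Omar < Vera < Dana < Esme < Gita.
Counting 7 from the largest end gives Mina.

Mina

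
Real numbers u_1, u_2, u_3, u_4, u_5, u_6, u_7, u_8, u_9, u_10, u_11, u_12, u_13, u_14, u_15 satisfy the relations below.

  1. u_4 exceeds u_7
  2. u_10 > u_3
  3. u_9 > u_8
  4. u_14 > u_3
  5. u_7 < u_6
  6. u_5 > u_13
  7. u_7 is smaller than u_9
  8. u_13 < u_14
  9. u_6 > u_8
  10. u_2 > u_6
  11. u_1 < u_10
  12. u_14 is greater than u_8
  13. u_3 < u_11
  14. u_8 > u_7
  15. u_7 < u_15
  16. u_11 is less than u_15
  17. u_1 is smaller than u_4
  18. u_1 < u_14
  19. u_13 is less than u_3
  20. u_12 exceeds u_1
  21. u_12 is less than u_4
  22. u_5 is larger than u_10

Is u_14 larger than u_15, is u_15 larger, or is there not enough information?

Following every chain through u_15: below u_15 we get u_7, u_13, u_3, u_11.
u_14 is not reached, and no chain runs the other way from u_14 to u_15.
So the given relations leave the order of u_15 and u_14 undetermined.

undetermined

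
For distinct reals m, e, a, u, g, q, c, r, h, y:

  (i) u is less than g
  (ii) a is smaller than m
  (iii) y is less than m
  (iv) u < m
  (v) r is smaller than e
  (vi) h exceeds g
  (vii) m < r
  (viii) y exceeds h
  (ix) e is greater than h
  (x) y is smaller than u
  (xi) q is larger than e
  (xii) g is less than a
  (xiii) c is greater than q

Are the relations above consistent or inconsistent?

We have g < h stated directly, yet also h < y < u < g by chaining the others — so h < g. Contradiction.

inconsistent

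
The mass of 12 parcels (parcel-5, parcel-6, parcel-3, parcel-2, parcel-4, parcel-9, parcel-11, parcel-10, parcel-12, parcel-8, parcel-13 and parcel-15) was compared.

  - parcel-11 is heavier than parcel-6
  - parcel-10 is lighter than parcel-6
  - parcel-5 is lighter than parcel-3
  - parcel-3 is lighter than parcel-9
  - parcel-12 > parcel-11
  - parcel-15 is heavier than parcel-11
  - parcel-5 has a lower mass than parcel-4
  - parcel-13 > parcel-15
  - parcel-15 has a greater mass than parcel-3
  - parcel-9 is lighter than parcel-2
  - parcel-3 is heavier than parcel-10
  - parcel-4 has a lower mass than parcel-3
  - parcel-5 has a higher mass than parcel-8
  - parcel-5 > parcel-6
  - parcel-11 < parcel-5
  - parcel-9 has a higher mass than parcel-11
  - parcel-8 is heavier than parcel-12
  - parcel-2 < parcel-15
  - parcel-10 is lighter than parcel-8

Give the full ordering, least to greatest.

parcel-10 < parcel-6 < parcel-11 < parcel-12 < parcel-8 < parcel-5 < parcel-4 < parcel-3 < parcel-9 < parcel-2 < parcel-15 < parcel-13

The consecutive links are each given: parcel-10 < parcel-6; parcel-6 < parcel-11; parcel-11 < parcel-12; parcel-12 < parcel-8; parcel-8 < parcel-5; parcel-5 < parcel-4; parcel-4 < parcel-3; parcel-3 < parcel-9; parcel-9 < parcel-2; parcel-2 < parcel-15; parcel-15 < parcel-13.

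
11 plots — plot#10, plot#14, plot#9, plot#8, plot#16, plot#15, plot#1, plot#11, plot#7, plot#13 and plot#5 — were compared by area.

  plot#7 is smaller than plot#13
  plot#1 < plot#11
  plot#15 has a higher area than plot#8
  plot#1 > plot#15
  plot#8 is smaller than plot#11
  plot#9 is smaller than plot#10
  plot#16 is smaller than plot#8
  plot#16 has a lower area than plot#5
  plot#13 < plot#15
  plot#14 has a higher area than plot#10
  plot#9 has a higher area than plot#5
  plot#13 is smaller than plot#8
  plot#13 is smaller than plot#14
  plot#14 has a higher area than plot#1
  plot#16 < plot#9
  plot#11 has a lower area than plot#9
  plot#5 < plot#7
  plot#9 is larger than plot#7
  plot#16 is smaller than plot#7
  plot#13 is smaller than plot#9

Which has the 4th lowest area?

The consecutive relations fix a unique order: plot#16 < plot#5 < plot#7 < plot#13 < plot#8 < plot#15 < plot#1 < plot#11 < plot#9 < plot#10 < plot#14.
Counting 4 from the smallest end gives plot#13.

plot#13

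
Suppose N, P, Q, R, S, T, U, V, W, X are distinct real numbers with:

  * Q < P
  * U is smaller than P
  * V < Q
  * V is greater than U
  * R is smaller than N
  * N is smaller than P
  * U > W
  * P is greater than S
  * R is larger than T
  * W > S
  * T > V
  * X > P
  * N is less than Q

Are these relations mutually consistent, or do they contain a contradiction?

The single ordering S < W < U < V < T < R < N < Q < P < X satisfies every listed relation, so no contradiction arises.

consistent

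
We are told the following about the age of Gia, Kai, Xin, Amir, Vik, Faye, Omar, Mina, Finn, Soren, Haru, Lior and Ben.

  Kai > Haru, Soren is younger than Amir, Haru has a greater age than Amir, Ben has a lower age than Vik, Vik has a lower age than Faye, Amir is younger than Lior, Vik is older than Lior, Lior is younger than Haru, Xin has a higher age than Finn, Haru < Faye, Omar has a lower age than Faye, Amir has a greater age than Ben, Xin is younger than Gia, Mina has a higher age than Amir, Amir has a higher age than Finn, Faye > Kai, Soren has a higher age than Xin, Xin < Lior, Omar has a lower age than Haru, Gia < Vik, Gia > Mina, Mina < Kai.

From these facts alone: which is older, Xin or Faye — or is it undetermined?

Faye

Following the relations from Xin: Xin < Soren < Amir < Mina < Gia < Vik < Faye.
So Faye is older.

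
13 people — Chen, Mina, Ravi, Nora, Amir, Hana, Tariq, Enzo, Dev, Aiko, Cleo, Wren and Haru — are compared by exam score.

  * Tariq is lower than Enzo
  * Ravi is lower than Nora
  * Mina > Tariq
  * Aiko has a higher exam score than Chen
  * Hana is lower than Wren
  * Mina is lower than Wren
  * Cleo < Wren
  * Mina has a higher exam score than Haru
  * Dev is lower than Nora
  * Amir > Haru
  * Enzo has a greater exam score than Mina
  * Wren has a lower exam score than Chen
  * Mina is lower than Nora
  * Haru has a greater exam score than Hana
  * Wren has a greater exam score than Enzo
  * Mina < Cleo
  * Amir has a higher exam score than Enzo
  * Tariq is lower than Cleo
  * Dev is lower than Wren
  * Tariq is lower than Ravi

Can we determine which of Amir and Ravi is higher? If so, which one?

undetermined

Following every chain through Ravi: above Ravi we get Nora; below Ravi we get Tariq.
Amir is not reached, and no chain runs the other way from Amir to Ravi.
So the given relations leave the order of Ravi and Amir undetermined.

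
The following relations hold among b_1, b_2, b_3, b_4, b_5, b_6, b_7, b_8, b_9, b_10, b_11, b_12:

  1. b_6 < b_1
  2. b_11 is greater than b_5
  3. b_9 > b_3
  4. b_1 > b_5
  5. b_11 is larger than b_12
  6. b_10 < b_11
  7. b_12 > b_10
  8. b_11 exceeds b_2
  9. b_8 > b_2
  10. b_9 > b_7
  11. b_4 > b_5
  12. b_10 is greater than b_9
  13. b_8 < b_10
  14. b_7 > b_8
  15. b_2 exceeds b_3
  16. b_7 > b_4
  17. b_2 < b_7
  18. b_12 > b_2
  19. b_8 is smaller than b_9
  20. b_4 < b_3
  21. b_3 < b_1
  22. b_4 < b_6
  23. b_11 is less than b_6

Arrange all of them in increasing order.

b_5 < b_4 < b_3 < b_2 < b_8 < b_7 < b_9 < b_10 < b_12 < b_11 < b_6 < b_1

Each adjacent pair is fixed by a given relation: b_5 < b_4; b_4 < b_3; b_3 < b_2; b_2 < b_8; b_8 < b_7; b_7 < b_9; b_9 < b_10; b_10 < b_12; b_12 < b_11; b_11 < b_6; b_6 < b_1. Chaining them end to end gives the full order.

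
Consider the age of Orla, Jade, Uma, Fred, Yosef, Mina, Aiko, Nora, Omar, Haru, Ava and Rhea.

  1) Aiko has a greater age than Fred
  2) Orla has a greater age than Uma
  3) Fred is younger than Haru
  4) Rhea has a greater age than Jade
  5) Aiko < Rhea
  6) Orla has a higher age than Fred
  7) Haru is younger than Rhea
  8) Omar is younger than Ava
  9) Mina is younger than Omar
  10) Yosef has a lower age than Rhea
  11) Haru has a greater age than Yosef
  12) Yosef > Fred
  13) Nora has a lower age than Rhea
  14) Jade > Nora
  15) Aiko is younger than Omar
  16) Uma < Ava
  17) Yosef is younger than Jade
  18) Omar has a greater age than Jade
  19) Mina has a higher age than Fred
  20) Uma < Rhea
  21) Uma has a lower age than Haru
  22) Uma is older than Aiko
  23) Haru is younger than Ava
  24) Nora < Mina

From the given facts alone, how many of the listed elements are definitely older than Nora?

5

From Nora the given relations immediately reach Mina, Jade, Rhea.
From those, Omar — 4 in total.
From those, Ava — 5 in total.
Nothing else is reachable above Nora; 5 in all.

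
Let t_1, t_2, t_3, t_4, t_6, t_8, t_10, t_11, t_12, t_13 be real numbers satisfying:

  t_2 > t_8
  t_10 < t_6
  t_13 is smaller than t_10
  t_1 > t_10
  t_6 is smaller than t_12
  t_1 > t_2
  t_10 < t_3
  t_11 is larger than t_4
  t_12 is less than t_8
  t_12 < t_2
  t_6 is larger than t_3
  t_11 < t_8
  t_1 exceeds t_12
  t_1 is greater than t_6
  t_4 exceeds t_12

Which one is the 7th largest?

Chaining the given pairs: t_13 < t_10 < t_3 < t_6 < t_12 < t_4 < t_11 < t_8 < t_2 < t_1.
Counting 7 from the largest end gives t_6.

t_6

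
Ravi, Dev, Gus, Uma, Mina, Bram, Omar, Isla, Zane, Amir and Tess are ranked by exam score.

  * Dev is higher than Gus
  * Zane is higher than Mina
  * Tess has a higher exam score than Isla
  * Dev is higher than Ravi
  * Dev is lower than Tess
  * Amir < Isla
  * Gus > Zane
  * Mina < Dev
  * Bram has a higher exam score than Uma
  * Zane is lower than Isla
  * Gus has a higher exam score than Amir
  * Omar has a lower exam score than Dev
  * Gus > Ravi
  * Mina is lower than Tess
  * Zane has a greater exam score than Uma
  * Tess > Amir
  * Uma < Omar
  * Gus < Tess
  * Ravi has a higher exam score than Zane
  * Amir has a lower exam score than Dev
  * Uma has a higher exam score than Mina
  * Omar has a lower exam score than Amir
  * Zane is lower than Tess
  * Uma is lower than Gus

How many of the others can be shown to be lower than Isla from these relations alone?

5

Directly below Isla: Zane, Amir.
One step further: Mina, Uma, Omar (5 so far).
Nothing else is reachable below Isla; 5 in all.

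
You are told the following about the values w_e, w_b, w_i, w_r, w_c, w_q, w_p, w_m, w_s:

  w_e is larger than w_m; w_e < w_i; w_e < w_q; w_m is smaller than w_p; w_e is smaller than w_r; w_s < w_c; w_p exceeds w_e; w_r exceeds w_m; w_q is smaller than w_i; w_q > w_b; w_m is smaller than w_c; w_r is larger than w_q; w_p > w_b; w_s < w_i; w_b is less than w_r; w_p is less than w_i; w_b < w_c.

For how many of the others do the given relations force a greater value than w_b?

5

Directly above w_b: w_q, w_p, w_r, w_c.
One step further: w_i (5 so far).
Nothing else is reachable above w_b; 5 in all.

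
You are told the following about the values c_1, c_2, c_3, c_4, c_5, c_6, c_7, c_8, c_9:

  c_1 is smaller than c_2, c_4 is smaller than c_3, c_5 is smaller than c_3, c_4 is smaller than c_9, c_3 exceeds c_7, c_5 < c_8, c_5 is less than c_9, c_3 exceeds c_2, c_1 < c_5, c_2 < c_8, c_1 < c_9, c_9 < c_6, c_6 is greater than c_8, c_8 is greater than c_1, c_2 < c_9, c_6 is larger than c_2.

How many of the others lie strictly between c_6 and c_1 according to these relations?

Chaining upward from c_1 reaches: c_5, c_2, c_9, c_8, c_3.
Chaining downward from c_6 reaches: c_4, c_5, c_2, c_9, c_8.
Strictly between c_1 and c_6 are those in both lists: c_5, c_2, c_9, c_8 — 4 elements.

4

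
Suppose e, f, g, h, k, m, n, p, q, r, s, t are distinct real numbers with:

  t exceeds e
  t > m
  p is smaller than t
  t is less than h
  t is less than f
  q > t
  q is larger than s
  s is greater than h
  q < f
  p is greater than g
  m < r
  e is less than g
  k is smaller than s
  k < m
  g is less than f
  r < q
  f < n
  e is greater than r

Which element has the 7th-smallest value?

t

Chaining the given pairs: k < m < r < e < g < p < t < h < s < q < f < n.
Counting 7 from the smallest end gives t.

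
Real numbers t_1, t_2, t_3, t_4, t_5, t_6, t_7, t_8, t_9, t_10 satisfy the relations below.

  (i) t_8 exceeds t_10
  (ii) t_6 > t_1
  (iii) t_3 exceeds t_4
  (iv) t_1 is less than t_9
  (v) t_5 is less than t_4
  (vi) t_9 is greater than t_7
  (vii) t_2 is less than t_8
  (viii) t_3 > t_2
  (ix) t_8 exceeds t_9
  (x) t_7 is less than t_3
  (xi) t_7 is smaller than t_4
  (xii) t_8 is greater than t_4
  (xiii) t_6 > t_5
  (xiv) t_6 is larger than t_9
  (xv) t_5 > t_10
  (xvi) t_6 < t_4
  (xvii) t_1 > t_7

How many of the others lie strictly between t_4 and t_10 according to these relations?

2

The relations place t_10 below t_4. An element lies strictly between them when it is forced above t_10 and also forced below t_4.
Above t_10: {t_5, t_6, t_8, t_3}. Below t_4: {t_7, t_1, t_9, t_5, t_6}.
Intersection: {t_5, t_6} — 2.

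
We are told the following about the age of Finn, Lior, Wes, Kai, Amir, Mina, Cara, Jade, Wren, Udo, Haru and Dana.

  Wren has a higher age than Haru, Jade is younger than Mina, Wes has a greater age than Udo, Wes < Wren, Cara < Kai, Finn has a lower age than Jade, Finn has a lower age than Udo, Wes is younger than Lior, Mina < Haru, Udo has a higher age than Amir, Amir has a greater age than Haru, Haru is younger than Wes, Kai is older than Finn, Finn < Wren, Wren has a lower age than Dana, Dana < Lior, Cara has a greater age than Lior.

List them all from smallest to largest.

Nothing is placed below Finn, so it is least; from there Finn < Jade; Jade < Mina; Mina < Haru; Haru < Amir; Amir < Udo; Udo < Wes; Wes < Wren; Wren < Dana; Dana < Lior; Lior < Cara; Cara < Kai, each given directly.

Finn < Jade < Mina < Haru < Amir < Udo < Wes < Wren < Dana < Lior < Cara < Kai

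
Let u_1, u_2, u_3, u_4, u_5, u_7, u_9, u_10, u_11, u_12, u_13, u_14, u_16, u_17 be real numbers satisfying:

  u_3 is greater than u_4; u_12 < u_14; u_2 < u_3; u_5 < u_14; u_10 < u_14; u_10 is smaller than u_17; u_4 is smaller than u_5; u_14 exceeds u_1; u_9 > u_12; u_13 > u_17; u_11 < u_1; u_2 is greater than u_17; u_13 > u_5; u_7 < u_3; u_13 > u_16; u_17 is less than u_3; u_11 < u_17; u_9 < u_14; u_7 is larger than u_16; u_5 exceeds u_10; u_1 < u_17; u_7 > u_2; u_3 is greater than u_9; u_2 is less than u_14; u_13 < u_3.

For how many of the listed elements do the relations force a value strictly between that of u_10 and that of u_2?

1

Chaining upward from u_10 reaches: u_17, u_5, u_7, u_13, u_14, u_3.
Chaining downward from u_2 reaches: u_11, u_1, u_17.
Strictly between u_10 and u_2 are those in both lists: u_17 — 1 element.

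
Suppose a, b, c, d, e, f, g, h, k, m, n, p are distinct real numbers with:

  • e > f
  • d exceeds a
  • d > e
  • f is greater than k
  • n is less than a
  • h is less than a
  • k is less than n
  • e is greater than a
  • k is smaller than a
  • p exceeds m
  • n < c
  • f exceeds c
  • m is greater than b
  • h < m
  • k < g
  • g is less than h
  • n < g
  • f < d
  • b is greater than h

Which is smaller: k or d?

k < n and n < g give k < g.
With g < h: k < n < g < h.
Then h < a extends the chain to a.
With a < d: k < n < g < h < a < d.
So k < d; k is the smaller of the two.

k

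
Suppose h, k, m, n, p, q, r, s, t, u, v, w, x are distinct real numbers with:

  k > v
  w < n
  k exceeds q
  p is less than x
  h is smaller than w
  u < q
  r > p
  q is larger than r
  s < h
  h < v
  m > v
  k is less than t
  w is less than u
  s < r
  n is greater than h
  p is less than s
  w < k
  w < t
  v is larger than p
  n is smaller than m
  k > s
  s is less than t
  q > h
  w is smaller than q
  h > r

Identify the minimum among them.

p

Chaining upward from p: directly above it, s, r, v, x; then h, m, q, k, t; then w, n; then u.
That covers every other element, and nothing is given below p, so p is the minimum.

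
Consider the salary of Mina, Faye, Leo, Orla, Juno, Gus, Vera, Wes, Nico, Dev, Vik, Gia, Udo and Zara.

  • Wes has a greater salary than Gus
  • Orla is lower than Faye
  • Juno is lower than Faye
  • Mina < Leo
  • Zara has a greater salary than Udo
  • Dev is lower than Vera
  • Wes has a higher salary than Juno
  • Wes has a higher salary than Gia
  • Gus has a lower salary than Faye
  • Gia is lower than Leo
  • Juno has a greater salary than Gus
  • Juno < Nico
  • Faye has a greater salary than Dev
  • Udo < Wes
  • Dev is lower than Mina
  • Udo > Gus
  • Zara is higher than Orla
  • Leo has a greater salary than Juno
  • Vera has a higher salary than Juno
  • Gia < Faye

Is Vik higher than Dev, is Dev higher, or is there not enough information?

Following every chain through Dev: above Dev we get Faye, Mina, Vera, Leo.
Vik is not reached, and no chain runs the other way from Vik to Dev.
So the given relations leave the order of Dev and Vik undetermined.

undetermined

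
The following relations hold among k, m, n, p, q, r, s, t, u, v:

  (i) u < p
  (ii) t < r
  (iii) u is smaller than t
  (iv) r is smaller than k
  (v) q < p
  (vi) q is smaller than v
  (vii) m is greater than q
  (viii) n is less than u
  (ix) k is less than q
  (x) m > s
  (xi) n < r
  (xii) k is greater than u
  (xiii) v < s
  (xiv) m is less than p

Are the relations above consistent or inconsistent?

consistent

The single ordering n < u < t < r < k < q < v < s < m < p satisfies every listed relation, so no contradiction arises.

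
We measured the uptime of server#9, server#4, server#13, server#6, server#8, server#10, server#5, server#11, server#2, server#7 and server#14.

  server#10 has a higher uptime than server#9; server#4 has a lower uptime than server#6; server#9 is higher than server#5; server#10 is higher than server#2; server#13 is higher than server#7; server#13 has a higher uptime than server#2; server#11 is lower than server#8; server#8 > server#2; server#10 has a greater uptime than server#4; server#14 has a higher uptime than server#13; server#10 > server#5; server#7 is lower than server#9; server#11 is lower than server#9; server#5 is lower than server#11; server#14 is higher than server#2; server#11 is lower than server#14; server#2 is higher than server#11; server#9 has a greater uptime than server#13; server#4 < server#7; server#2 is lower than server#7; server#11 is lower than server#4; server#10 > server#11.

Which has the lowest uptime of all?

server#5

server#11 is not least since server#5 < server#11; server#2 is not least since server#11 < server#2; server#4 is not least since server#11 < server#4; server#7 is not least since server#4 < server#7; server#8 is not least since server#2 < server#8; server#13 is not least since server#7 < server#13; server#9 is not least since server#5 < server#9; server#6 is not least since server#4 < server#6; server#14 is not least since server#11 < server#14; server#10 is not least since server#4 < server#10.
Only server#5 has nothing below it, so server#5 is the lowest uptime.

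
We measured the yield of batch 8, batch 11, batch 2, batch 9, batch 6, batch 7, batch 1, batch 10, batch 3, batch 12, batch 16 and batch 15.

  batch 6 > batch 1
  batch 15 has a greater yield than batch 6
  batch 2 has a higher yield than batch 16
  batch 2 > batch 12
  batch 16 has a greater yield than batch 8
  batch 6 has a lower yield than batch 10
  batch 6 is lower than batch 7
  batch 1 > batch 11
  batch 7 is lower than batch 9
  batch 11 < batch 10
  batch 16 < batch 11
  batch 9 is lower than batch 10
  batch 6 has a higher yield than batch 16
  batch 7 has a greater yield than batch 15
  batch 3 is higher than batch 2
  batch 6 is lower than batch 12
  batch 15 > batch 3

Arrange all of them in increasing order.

batch 8 < batch 16 < batch 11 < batch 1 < batch 6 < batch 12 < batch 2 < batch 3 < batch 15 < batch 7 < batch 9 < batch 10

Each adjacent pair is fixed by a given relation: batch 8 < batch 16; batch 16 < batch 11; batch 11 < batch 1; batch 1 < batch 6; batch 6 < batch 12; batch 12 < batch 2; batch 2 < batch 3; batch 3 < batch 15; batch 15 < batch 7; batch 7 < batch 9; batch 9 < batch 10. Chaining them end to end gives the full order.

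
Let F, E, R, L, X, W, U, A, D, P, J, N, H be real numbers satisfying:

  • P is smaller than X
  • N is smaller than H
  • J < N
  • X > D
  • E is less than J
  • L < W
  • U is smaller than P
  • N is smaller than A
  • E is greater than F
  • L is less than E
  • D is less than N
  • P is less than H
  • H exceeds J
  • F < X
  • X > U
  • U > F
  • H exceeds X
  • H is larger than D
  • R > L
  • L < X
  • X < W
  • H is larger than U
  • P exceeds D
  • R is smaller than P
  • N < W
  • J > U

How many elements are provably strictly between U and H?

The relations place U below H. An element lies strictly between them when it is forced above U and also forced below H.
Above U: {P, J, N, A, X, W}. Below H: {F, L, R, D, P, E, J, N, X}.
Intersection: {P, J, N, X} — 4.

4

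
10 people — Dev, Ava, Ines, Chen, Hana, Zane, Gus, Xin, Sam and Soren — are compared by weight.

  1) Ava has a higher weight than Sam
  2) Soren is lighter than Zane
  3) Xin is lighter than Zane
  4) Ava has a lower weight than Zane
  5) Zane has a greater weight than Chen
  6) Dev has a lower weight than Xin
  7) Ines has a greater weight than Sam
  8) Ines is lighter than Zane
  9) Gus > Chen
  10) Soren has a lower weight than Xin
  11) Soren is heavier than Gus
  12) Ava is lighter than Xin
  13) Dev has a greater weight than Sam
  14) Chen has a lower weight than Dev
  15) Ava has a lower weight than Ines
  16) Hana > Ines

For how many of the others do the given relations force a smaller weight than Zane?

8

From Zane the given relations immediately reach Chen, Ava, Ines, Soren, Xin.
From those, Gus, Sam, Dev — 8 in total.
Nothing else is reachable below Zane; 8 in all.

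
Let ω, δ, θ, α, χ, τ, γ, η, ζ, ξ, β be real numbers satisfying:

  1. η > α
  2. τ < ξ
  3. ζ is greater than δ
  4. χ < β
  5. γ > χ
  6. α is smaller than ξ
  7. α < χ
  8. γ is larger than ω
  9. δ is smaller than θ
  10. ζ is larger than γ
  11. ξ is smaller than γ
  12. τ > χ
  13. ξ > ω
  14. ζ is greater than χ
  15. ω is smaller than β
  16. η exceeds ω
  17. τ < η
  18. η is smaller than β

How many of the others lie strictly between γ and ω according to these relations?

1

The relations place ω below γ. An element lies strictly between them when it is forced above ω and also forced below γ.
Above ω: {ξ, η, β, ζ}. Below γ: {α, χ, τ, ξ}.
Intersection: {ξ} — 1.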